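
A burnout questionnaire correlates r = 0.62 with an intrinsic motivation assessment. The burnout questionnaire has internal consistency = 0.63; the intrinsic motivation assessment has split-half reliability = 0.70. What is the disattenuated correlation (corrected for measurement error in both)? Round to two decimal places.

r_true = r_obs / √(r_xx · r_yy) = 0.62 / √(0.63 × 0.70) = 0.62 / √0.4410 = 0.62 / 0.6641 ≈ 0.93.

0.93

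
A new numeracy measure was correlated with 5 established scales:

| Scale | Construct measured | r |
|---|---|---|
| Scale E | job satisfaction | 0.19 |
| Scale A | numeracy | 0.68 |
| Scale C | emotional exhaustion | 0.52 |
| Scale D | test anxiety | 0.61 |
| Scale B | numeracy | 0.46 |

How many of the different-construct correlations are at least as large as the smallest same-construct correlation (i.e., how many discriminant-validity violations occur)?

Convergent (same construct = numeracy): Scale A, Scale B.
Smallest convergent = 0.46. Discriminant values: 0.19, 0.52, 0.61; count ≥ 0.46 → 2.

2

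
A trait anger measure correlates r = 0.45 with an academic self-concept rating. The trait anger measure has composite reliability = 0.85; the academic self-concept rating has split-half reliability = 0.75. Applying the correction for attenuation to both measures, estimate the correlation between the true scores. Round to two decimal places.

r_true = r_obs / √(r_xx · r_yy) = 0.45 / √(0.85 × 0.75) = 0.45 / √0.6375 = 0.45 / 0.7984 ≈ 0.56.

0.56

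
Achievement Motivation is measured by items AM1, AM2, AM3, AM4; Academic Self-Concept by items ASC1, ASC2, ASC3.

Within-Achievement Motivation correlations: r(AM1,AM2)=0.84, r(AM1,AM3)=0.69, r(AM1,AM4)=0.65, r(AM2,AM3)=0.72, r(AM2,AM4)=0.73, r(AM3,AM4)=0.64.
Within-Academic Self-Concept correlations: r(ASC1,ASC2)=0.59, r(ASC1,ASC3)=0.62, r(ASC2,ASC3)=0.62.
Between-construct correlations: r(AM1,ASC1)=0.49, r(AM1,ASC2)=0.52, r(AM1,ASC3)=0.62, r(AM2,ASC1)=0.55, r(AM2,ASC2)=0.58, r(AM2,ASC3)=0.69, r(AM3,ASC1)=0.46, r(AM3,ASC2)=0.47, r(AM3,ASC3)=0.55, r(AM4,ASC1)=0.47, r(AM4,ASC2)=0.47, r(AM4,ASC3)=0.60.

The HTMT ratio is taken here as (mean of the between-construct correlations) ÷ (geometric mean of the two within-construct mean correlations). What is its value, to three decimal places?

0.818

Mean heterotrait r = 6.47/12 = 0.5392.
Mean within-AM = 4.27/6 = 0.7117; mean within-ASC = 1.83/3 = 0.6100.
Geometric mean = √(0.7117 × 0.6100) = 0.6589.
HTMT = 0.5392 / 0.6589 = 0.818.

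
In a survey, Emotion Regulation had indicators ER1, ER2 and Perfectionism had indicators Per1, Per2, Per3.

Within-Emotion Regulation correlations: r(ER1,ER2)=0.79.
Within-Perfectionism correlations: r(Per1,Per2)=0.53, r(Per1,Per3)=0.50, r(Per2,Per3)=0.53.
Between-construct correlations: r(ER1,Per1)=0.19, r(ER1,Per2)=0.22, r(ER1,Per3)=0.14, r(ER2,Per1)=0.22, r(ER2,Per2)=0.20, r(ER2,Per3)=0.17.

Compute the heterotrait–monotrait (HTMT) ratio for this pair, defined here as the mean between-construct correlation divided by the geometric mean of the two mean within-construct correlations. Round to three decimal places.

Mean between = 1.14/6 = 0.1900.
Mean within-ER = 0.79/1 = 0.7900; mean within-Per = 1.56/3 = 0.5200.
Geometric mean = √(0.7900 × 0.5200) = 0.6409.
HTMT = 0.1900 / 0.6409 = 0.296.

0.296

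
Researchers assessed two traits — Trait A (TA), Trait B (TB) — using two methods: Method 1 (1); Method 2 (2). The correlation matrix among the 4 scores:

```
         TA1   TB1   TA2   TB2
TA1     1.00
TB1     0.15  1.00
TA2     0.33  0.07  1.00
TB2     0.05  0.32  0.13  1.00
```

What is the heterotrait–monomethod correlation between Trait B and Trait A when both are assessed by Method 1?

Different traits, same method: r(TB1, TA1) = 0.15.

0.15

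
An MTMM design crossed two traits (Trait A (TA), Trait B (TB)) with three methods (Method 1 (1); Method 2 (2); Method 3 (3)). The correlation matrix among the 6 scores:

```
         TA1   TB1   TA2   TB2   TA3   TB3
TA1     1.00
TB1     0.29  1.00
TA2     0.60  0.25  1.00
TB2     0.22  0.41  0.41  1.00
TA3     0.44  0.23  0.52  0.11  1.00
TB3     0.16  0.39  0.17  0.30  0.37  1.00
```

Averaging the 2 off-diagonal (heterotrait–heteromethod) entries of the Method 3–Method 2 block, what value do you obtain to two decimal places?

HTHM values (method 3 × method 2): 0.11, 0.17; mean = 0.28/2 = 0.14.

0.14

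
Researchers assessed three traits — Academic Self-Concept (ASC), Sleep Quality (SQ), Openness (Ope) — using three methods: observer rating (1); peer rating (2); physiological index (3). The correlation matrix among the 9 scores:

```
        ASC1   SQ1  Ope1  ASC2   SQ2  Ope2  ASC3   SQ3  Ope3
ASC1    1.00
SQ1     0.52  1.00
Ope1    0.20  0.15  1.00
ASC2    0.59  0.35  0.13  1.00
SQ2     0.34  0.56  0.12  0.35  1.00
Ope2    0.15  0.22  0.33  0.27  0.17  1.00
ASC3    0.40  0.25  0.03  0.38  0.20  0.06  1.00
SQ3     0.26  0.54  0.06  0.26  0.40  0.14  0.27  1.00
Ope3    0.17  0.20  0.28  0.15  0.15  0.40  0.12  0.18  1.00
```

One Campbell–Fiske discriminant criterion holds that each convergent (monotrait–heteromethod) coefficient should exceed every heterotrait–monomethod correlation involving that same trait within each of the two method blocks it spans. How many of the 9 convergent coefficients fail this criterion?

Each convergent coefficient versus the relevant comparison correlations:
ASC (methods 1·2): 0.59 vs {0.52, 0.35, 0.20, 0.27} → pass.
ASC (methods 1·3): 0.40 vs {0.52, 0.27, 0.20, 0.12} → fail.
ASC (methods 2·3): 0.38 vs {0.35, 0.27, 0.27, 0.12} → pass.
SQ (methods 1·2): 0.56 vs {0.52, 0.35, 0.15, 0.17} → pass.
SQ (methods 1·3): 0.54 vs {0.52, 0.27, 0.15, 0.18} → pass.
SQ (methods 2·3): 0.40 vs {0.35, 0.27, 0.17, 0.18} → pass.
Ope (methods 1·2): 0.33 vs {0.20, 0.27, 0.15, 0.17} → pass.
Ope (methods 1·3): 0.28 vs {0.20, 0.12, 0.15, 0.18} → pass.
Ope (methods 2·3): 0.40 vs {0.27, 0.12, 0.17, 0.18} → pass.
1 of 9 fail.

1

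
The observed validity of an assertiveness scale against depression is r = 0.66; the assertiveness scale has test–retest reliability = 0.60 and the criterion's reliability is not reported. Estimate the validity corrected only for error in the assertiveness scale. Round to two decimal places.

Single correction: r_c = r_obs / √r_xx = 0.66 / √0.60 = 0.66 / 0.7746 ≈ 0.85.

0.85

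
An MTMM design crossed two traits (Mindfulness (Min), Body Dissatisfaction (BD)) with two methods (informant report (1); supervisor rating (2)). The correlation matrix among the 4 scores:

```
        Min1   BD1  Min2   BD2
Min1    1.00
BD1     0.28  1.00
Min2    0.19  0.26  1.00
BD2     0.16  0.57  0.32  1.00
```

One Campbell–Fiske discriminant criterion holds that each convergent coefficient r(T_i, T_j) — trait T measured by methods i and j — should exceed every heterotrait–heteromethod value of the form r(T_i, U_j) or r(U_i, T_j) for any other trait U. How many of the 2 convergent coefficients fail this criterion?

1

Convergent coefficients and their comparison sets:
Min (methods 1·2): 0.19 vs {0.16, 0.26} → fail.
BD (methods 1·2): 0.57 vs {0.26, 0.16} → pass.
1 of 2 fail.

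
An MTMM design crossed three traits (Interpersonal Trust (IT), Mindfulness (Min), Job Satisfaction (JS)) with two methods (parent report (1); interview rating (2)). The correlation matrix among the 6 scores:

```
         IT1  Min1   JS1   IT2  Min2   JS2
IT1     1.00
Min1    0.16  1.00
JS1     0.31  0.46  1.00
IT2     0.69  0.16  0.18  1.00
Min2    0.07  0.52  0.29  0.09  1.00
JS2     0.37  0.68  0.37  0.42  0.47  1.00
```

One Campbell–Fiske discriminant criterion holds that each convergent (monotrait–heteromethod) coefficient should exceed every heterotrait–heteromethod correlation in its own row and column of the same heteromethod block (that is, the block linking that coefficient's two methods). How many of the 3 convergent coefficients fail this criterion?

Each convergent coefficient versus the relevant comparison correlations:
IT (methods 1·2): 0.69 vs {0.07, 0.16, 0.37, 0.18} → pass.
Min (methods 1·2): 0.52 vs {0.16, 0.07, 0.68, 0.29} → fail.
JS (methods 1·2): 0.37 vs {0.18, 0.37, 0.29, 0.68} → fail.
2 of 3 fail.

2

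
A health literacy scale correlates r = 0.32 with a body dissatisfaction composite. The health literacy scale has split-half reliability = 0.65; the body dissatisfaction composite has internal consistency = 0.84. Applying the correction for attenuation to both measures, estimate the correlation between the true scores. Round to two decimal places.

0.43

r_true = r_obs / √(r_xx · r_yy) = 0.32 / √(0.65 × 0.84) = 0.32 / √0.5460 = 0.32 / 0.7389 ≈ 0.43.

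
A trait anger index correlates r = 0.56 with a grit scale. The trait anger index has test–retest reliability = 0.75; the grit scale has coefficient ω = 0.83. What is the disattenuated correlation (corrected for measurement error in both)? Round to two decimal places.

r_true = r_obs / √(r_xx · r_yy) = 0.56 / √(0.75 × 0.83) = 0.56 / √0.6225 = 0.56 / 0.7890 ≈ 0.71.

0.71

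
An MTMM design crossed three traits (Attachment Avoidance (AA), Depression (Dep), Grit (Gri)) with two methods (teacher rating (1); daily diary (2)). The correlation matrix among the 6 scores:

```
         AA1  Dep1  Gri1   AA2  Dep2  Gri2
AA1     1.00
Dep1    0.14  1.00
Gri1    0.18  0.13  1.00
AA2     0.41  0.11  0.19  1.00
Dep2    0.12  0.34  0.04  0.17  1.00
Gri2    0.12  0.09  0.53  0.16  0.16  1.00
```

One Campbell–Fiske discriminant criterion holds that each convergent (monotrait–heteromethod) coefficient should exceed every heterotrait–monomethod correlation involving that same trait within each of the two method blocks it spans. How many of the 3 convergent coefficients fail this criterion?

0

Checking each validity diagonal entry against its comparison values:
AA (methods 1·2): 0.41 vs {0.14, 0.17, 0.18, 0.16} → pass.
Dep (methods 1·2): 0.34 vs {0.14, 0.17, 0.13, 0.16} → pass.
Gri (methods 1·2): 0.53 vs {0.18, 0.16, 0.13, 0.16} → pass.
0 of 3 fail.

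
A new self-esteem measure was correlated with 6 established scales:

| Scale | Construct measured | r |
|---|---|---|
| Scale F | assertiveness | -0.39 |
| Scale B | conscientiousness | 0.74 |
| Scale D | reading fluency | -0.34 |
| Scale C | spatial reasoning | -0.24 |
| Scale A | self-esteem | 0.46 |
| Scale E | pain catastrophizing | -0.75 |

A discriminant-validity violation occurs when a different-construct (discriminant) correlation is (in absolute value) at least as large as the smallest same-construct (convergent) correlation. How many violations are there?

Convergent (same construct = self-esteem): Scale A.
Smallest convergent = 0.46. Discriminant |r|: 0.39, 0.74, 0.34, 0.24, 0.75; count ≥ 0.46 → 2.

2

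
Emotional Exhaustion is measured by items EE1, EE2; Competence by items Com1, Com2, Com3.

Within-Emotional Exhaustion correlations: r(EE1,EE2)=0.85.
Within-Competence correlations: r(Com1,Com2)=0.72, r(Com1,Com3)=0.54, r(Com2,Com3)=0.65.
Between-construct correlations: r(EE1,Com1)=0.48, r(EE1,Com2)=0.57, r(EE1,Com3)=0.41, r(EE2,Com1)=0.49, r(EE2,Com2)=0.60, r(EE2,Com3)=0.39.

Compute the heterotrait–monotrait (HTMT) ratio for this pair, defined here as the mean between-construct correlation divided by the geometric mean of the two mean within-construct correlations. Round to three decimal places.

0.666

Mean between = 2.94/6 = 0.4900.
Mean within-EE = 0.85/1 = 0.8500; mean within-Com = 1.91/3 = 0.6367.
Geometric mean = √(0.8500 × 0.6367) = 0.7357.
HTMT = 0.4900 / 0.7357 = 0.666.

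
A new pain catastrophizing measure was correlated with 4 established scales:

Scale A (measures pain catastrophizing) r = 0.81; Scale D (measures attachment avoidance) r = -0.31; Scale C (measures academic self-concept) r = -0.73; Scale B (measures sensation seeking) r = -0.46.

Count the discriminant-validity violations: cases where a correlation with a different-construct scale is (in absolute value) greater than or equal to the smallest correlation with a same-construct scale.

Convergent (same construct = pain catastrophizing): Scale A.
Smallest convergent = 0.81. Discriminant |r|: 0.31, 0.73, 0.46; count ≥ 0.81 → 0.

0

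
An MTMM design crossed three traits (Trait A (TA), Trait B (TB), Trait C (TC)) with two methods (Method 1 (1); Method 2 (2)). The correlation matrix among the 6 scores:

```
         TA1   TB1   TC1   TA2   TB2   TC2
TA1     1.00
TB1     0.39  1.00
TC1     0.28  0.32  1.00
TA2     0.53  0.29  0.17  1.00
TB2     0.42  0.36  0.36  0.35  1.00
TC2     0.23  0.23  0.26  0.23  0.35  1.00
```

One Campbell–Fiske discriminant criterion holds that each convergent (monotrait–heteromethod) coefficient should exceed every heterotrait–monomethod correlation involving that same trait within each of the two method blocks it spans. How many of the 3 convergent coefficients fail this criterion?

Convergent coefficients and their comparison sets:
TA (methods 1·2): 0.53 vs {0.39, 0.35, 0.28, 0.23} → pass.
TB (methods 1·2): 0.36 vs {0.39, 0.35, 0.32, 0.35} → fail.
TC (methods 1·2): 0.26 vs {0.28, 0.23, 0.32, 0.35} → fail.
2 of 3 fail.

2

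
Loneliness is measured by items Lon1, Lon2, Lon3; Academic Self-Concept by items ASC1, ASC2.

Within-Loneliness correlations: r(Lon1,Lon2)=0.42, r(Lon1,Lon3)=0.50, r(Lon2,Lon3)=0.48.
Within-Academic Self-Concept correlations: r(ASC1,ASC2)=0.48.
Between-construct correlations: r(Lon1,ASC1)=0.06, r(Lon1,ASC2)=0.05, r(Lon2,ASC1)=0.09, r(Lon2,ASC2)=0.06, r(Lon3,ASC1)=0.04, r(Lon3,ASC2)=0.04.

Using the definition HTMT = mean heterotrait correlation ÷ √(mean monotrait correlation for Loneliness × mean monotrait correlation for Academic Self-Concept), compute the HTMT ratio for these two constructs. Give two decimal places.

0.12

Mean between = 0.34/6 = 0.0567.
Mean within-Lon = 1.40/3 = 0.4667; mean within-ASC = 0.48/1 = 0.4800.
Geometric mean = √(0.4667 × 0.4800) = 0.4733.
HTMT = 0.0567 / 0.4733 = 0.12.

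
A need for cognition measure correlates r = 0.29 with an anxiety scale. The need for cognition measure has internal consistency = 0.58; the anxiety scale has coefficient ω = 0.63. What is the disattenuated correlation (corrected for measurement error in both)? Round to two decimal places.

r_true = r_obs / √(r_xx · r_yy) = 0.29 / √(0.58 × 0.63) = 0.29 / √0.3654 = 0.29 / 0.6045 ≈ 0.48.

0.48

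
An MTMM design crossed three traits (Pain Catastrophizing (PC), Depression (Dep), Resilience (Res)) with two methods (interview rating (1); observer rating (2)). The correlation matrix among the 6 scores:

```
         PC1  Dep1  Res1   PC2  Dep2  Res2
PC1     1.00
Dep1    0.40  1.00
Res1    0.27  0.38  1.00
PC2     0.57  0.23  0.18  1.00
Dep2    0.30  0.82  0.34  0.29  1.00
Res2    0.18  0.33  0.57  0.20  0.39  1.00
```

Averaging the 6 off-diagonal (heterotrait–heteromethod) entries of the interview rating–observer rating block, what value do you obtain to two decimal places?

HTHM values (method 1 × method 2): 0.30, 0.18, 0.23, 0.33, 0.18, 0.34; mean = 1.56/6 = 0.26.

0.26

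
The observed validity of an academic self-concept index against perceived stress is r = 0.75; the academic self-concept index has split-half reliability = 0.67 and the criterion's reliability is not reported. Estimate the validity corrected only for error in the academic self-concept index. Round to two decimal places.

Single correction: r_c = r_obs / √r_xx = 0.75 / √0.67 = 0.75 / 0.8185 ≈ 0.92.

0.92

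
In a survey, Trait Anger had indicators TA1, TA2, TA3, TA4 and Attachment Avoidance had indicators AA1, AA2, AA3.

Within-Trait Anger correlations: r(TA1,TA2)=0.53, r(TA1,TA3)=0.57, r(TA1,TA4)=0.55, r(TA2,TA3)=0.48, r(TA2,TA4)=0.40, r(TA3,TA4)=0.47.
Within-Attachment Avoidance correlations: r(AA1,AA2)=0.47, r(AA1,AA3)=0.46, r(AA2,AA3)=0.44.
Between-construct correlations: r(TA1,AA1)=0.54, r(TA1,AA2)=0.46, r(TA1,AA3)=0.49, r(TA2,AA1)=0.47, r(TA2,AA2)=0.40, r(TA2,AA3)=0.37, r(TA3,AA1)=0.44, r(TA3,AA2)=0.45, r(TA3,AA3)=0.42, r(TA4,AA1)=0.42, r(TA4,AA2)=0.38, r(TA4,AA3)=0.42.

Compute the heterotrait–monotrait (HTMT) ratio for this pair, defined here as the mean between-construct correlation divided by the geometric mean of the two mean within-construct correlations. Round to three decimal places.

Mean heterotrait r = 5.26/12 = 0.4383.
Mean within-TA = 3.00/6 = 0.5000; mean within-AA = 1.37/3 = 0.4567.
Geometric mean = √(0.5000 × 0.4567) = 0.4779.
HTMT = 0.4383 / 0.4779 = 0.917.

0.917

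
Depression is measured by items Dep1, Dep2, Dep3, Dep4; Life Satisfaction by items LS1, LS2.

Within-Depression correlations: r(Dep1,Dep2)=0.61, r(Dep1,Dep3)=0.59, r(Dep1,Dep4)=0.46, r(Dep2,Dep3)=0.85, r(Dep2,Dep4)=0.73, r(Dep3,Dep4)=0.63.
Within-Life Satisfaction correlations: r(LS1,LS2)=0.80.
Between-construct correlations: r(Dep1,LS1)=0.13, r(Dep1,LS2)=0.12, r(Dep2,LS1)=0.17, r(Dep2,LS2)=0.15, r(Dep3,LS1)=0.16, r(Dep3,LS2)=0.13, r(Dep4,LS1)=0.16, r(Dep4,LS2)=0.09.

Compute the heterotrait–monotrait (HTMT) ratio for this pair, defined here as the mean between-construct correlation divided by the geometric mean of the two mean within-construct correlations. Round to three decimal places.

0.193

Mean heterotrait r = 1.11/8 = 0.1388.
Mean within-Dep = 3.87/6 = 0.6450; mean within-LS = 0.80/1 = 0.8000.
Geometric mean = √(0.6450 × 0.8000) = 0.7183.
HTMT = 0.1388 / 0.7183 = 0.193.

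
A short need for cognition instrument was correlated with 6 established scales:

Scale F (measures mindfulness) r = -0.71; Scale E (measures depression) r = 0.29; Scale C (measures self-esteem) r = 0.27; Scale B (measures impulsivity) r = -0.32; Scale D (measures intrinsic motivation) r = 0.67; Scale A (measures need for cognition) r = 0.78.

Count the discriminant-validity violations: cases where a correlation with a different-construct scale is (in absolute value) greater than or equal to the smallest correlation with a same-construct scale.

Convergent (same construct = need for cognition): Scale A.
Smallest convergent = 0.78. Discriminant |r|: 0.71, 0.29, 0.27, 0.32, 0.67; count ≥ 0.78 → 0.

0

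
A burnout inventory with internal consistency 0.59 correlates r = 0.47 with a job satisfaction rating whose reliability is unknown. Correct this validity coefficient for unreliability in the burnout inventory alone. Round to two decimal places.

Single correction: r_c = r_obs / √r_xx = 0.47 / √0.59 = 0.47 / 0.7681 ≈ 0.61.

0.61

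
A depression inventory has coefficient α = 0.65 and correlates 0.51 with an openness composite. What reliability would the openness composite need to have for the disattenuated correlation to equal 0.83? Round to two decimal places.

r_true = r_obs / √(r_xx · r_yy) ⇒ 0.83 = 0.51 / √(0.65 · r_yy).
√(0.65 · r_yy) = 0.51 / 0.83 = 0.6145; 0.65 · r_yy = 0.3776; r_yy = 0.3776 / 0.65 ≈ 0.58.

0.58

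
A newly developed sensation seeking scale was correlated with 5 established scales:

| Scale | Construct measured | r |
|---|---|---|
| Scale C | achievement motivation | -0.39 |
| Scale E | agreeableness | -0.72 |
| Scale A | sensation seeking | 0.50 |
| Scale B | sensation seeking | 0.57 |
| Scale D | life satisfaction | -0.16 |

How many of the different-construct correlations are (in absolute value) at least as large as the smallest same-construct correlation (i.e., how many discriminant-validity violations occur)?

Convergent (same construct = sensation seeking): Scale A, Scale B.
Smallest convergent = 0.50. Discriminant |r|: 0.39, 0.72, 0.16; count ≥ 0.50 → 1.

1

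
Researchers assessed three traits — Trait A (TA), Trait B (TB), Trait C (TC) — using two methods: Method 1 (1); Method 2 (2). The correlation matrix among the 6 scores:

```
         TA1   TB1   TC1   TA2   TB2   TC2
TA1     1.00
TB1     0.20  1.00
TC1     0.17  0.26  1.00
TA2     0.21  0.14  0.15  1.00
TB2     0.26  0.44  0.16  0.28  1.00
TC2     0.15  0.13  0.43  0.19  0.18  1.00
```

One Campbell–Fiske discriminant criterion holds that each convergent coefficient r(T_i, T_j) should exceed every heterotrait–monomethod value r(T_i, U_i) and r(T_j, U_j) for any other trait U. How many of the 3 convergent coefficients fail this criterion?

Checking each validity diagonal entry against its comparison values:
TA (methods 1·2): 0.21 vs {0.20, 0.28, 0.17, 0.19} → fail.
TB (methods 1·2): 0.44 vs {0.20, 0.28, 0.26, 0.18} → pass.
TC (methods 1·2): 0.43 vs {0.17, 0.19, 0.26, 0.18} → pass.
1 of 3 fail.

1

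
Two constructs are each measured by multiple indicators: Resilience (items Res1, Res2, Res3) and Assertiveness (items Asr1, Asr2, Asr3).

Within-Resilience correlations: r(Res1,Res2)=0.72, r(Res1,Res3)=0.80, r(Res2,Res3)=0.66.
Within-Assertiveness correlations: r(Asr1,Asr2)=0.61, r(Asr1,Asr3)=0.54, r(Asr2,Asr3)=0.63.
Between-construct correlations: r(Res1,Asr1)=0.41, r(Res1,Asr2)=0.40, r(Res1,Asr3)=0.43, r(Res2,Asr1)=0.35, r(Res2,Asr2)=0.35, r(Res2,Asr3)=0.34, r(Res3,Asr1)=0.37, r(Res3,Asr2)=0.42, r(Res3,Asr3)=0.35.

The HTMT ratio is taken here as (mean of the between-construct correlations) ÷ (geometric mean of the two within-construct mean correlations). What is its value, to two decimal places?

Mean between = 3.42/9 = 0.3800.
Mean within-Res = 2.18/3 = 0.7267; mean within-Asr = 1.78/3 = 0.5933.
Geometric mean = √(0.7267 × 0.5933) = 0.6566.
HTMT = 0.3800 / 0.6566 = 0.58.

0.58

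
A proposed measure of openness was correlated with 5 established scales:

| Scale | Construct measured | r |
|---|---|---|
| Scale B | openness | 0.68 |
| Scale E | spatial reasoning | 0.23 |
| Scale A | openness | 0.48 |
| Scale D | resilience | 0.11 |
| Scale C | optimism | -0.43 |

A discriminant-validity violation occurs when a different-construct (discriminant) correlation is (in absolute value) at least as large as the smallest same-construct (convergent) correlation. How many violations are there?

0

Convergent (same construct = openness): Scale B, Scale A.
Smallest convergent = 0.48. Discriminant |r|: 0.23, 0.11, 0.43; count ≥ 0.48 → 0.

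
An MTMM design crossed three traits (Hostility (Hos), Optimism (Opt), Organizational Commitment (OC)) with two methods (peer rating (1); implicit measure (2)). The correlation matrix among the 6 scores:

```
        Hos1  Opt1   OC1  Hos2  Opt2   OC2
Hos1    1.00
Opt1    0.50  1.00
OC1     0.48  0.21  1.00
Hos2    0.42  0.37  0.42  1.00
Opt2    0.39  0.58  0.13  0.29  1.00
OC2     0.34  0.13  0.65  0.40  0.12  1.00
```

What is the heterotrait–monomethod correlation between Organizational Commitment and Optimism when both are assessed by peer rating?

0.21

Different traits, same method: r(OC1, Opt1) = 0.21.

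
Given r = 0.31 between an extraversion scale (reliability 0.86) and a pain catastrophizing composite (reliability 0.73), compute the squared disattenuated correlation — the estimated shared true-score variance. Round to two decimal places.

Disattenuated r = 0.31 / √(0.86 × 0.73) = 0.31 / 0.7923 = 0.3913.
Shared true-score variance = 0.3913² = 0.1531 ≈ 0.15.

0.15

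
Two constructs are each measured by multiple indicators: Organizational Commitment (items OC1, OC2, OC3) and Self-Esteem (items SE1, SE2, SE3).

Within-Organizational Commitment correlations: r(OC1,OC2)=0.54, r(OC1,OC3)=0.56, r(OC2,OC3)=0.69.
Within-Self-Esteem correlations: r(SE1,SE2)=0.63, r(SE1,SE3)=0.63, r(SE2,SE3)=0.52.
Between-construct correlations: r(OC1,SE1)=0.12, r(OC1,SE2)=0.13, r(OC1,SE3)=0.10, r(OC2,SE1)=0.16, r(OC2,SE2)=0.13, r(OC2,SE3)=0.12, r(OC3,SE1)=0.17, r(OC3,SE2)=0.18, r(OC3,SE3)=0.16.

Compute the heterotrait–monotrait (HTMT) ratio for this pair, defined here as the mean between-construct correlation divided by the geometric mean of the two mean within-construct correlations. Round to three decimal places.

0.237

Mean heterotrait r = 1.27/9 = 0.1411.
Mean within-OC = 1.79/3 = 0.5967; mean within-SE = 1.78/3 = 0.5933.
Geometric mean = √(0.5967 × 0.5933) = 0.5950.
HTMT = 0.1411 / 0.5950 = 0.237.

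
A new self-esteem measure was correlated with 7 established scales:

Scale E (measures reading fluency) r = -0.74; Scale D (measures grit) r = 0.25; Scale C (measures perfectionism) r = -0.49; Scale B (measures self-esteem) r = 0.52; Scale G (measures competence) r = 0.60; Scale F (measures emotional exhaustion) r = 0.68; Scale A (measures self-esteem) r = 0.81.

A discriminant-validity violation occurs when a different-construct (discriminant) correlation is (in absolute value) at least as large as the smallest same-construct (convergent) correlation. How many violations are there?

Convergent (same construct = self-esteem): Scale B, Scale A.
Smallest convergent = 0.52. Discriminant |r|: 0.74, 0.25, 0.49, 0.60, 0.68; count ≥ 0.52 → 3.

3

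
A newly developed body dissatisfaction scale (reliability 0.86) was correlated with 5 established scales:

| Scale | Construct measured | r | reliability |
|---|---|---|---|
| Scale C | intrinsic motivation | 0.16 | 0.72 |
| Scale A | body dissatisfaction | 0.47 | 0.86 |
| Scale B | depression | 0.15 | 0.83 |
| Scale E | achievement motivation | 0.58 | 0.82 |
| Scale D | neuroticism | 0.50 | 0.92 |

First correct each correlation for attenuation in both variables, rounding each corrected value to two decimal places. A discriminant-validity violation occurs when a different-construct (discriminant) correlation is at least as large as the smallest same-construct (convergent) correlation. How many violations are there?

Disattenuated r (r / √(r_scale · r_new)):
  Scale C (disc): 0.16 / √(0.72·0.86) = 0.20
  Scale A (conv): 0.47 / √(0.86·0.86) = 0.55
  Scale B (disc): 0.15 / √(0.83·0.86) = 0.18
  Scale E (disc): 0.58 / √(0.82·0.86) = 0.69
  Scale D (disc): 0.50 / √(0.92·0.86) = 0.56
Smallest convergent = 0.55. Discriminant values: 0.20, 0.18, 0.69, 0.56; count ≥ 0.55 → 2.

2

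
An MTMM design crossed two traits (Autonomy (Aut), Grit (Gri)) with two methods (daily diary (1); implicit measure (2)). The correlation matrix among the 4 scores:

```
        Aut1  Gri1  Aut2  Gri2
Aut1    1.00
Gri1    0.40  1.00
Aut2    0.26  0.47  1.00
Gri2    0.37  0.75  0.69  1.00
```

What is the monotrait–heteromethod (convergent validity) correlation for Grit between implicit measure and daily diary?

Same trait (Gri), different methods: r(Gri2, Gri1) = 0.75.

0.75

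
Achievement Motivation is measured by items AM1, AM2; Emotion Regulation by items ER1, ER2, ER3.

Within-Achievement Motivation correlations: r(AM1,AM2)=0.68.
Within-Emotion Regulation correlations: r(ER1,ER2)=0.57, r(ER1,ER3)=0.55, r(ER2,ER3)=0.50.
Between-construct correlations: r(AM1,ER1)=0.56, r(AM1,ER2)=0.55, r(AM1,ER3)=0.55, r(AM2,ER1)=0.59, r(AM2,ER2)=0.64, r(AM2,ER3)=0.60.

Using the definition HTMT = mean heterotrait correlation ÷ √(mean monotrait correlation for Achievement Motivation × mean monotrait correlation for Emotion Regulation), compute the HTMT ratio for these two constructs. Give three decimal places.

Mean between = 3.49/6 = 0.5817.
Mean within-AM = 0.68/1 = 0.6800; mean within-ER = 1.62/3 = 0.5400.
Geometric mean = √(0.6800 × 0.5400) = 0.6060.
HTMT = 0.5817 / 0.6060 = 0.960.

0.960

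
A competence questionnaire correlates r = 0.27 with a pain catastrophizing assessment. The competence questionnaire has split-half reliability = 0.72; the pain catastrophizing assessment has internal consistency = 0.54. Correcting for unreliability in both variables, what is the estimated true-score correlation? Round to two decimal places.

r_true = r_obs / √(r_xx · r_yy) = 0.27 / √(0.72 × 0.54) = 0.27 / √0.3888 = 0.27 / 0.6235 ≈ 0.43.

0.43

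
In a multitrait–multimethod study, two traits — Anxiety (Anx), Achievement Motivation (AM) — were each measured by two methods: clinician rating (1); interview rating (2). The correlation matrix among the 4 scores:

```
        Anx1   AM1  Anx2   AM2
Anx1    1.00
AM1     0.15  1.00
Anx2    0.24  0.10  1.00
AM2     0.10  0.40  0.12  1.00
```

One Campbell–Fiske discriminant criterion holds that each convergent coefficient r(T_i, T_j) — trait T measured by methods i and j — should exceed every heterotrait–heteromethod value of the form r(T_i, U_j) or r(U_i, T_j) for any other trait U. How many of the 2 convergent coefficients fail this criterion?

Convergent coefficients and their comparison sets:
Anx (methods 1·2): 0.24 vs {0.10, 0.10} → pass.
AM (methods 1·2): 0.40 vs {0.10, 0.10} → pass.
0 of 2 fail.

0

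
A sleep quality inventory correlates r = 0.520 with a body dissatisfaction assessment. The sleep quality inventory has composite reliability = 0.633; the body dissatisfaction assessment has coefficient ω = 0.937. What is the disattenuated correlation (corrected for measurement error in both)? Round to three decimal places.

r_true = r_obs / √(r_xx · r_yy) = 0.520 / √(0.633 × 0.937) = 0.520 / √0.593121 = 0.520 / 0.7701 ≈ 0.675.

0.675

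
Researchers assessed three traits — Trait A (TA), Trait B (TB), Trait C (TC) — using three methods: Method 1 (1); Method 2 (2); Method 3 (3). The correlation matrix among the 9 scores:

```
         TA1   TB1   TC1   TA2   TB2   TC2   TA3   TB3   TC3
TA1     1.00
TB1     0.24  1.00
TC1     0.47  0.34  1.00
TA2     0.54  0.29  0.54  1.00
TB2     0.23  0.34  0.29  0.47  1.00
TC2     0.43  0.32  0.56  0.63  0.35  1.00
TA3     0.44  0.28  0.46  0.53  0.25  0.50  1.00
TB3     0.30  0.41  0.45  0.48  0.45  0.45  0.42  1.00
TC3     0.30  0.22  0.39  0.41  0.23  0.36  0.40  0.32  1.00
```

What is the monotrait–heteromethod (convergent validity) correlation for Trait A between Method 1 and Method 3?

0.44

Same trait (TA), different methods: r(TA1, TA3) = 0.44.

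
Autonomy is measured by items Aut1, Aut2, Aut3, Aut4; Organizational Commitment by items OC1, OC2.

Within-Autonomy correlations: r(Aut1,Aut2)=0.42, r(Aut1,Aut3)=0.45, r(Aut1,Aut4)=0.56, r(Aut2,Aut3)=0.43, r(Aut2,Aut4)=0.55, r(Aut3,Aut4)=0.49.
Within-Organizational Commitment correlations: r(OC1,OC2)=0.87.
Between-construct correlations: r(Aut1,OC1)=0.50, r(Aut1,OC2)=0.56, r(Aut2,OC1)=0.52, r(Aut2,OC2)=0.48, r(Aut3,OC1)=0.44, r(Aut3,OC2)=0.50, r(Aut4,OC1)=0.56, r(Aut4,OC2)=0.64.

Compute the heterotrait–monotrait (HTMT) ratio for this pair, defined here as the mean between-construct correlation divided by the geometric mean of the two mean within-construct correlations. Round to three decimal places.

Mean between = 4.20/8 = 0.5250.
Mean within-Aut = 2.90/6 = 0.4833; mean within-OC = 0.87/1 = 0.8700.
Geometric mean = √(0.4833 × 0.8700) = 0.6484.
HTMT = 0.5250 / 0.6484 = 0.810.

0.810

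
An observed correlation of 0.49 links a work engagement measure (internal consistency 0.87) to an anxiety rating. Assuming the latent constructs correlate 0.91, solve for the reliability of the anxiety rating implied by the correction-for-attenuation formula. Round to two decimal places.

0.33

r_true = r_obs / √(r_xx · r_yy) ⇒ 0.91 = 0.49 / √(0.87 · r_yy).
√(0.87 · r_yy) = 0.49 / 0.91 = 0.5385; 0.87 · r_yy = 0.2900; r_yy = 0.2900 / 0.87 ≈ 0.33.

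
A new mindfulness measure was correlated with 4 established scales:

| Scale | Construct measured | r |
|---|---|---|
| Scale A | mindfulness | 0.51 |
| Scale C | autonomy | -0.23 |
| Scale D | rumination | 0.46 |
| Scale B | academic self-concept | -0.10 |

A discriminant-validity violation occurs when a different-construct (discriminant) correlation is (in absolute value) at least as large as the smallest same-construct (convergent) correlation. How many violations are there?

0

Convergent (same construct = mindfulness): Scale A.
Smallest convergent = 0.51. Discriminant |r|: 0.23, 0.46, 0.10; count ≥ 0.51 → 0.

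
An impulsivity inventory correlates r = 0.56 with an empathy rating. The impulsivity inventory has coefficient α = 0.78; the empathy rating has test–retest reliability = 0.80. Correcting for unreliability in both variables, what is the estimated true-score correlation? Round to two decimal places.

0.71

r_true = r_obs / √(r_xx · r_yy) = 0.56 / √(0.78 × 0.80) = 0.56 / √0.6240 = 0.56 / 0.7899 ≈ 0.71.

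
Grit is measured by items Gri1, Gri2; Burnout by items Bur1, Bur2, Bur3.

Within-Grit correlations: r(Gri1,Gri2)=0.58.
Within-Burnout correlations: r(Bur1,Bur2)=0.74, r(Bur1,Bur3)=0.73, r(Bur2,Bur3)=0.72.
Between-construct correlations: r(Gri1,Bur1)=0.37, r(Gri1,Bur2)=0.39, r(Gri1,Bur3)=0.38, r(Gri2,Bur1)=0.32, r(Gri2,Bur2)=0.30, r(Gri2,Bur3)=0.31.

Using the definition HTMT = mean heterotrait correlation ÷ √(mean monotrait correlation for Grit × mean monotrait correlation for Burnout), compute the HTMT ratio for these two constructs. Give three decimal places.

0.530

Mean heterotrait r = 2.07/6 = 0.3450.
Mean within-Gri = 0.58/1 = 0.5800; mean within-Bur = 2.19/3 = 0.7300.
Geometric mean = √(0.5800 × 0.7300) = 0.6507.
HTMT = 0.3450 / 0.6507 = 0.530.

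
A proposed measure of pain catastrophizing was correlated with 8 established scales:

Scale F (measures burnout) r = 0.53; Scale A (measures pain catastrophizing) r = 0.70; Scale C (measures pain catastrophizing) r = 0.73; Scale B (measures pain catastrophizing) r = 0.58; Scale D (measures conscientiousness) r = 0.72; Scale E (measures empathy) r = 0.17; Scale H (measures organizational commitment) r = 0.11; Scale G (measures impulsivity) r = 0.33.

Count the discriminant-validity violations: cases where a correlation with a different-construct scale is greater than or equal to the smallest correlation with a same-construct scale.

1

Convergent (same construct = pain catastrophizing): Scale A, Scale C, Scale B.
Smallest convergent = 0.58. Discriminant values: 0.53, 0.72, 0.17, 0.11, 0.33; count ≥ 0.58 → 1.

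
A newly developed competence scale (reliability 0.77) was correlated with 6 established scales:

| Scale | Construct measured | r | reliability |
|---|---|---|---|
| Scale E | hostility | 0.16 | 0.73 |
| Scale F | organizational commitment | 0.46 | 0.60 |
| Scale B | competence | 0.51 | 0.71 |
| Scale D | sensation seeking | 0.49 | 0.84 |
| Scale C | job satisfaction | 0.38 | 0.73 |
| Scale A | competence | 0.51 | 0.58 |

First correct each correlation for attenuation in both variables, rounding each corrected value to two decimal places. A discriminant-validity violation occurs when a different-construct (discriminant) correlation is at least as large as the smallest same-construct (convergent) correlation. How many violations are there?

0

Disattenuated r (r / √(r_scale · r_new)):
  Scale E (disc): 0.16 / √(0.73·0.77) = 0.21
  Scale F (disc): 0.46 / √(0.60·0.77) = 0.68
  Scale B (conv): 0.51 / √(0.71·0.77) = 0.69
  Scale D (disc): 0.49 / √(0.84·0.77) = 0.61
  Scale C (disc): 0.38 / √(0.73·0.77) = 0.51
  Scale A (conv): 0.51 / √(0.58·0.77) = 0.76
Smallest convergent = 0.69. Discriminant values: 0.21, 0.68, 0.61, 0.51; count ≥ 0.69 → 0.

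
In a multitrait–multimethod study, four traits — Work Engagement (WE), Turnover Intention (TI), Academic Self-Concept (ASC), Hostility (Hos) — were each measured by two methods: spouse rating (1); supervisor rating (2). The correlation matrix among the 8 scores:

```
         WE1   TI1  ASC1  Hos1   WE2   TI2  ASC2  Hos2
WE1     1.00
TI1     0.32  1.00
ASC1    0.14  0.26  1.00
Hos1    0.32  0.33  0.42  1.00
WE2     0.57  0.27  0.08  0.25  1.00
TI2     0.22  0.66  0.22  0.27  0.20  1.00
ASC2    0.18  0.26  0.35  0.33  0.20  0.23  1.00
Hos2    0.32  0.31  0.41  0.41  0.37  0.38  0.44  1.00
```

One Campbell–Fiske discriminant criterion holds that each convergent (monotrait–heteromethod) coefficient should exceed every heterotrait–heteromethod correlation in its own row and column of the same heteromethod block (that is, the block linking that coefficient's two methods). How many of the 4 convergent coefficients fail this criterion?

Checking each validity diagonal entry against its comparison values:
WE (methods 1·2): 0.57 vs {0.22, 0.27, 0.18, 0.08, 0.32, 0.25} → pass.
TI (methods 1·2): 0.66 vs {0.27, 0.22, 0.26, 0.22, 0.31, 0.27} → pass.
ASC (methods 1·2): 0.35 vs {0.08, 0.18, 0.22, 0.26, 0.41, 0.33} → fail.
Hos (methods 1·2): 0.41 vs {0.25, 0.32, 0.27, 0.31, 0.33, 0.41} → fail.
2 of 4 fail.

2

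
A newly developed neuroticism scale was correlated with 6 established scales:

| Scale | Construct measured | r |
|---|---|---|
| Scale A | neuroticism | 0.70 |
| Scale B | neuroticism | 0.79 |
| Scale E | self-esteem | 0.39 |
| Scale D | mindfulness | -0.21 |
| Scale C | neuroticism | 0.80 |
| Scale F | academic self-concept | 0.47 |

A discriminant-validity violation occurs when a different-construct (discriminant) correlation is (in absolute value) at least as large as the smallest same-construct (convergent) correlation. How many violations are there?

0

Convergent (same construct = neuroticism): Scale A, Scale B, Scale C.
Smallest convergent = 0.70. Discriminant |r|: 0.39, 0.21, 0.47; count ≥ 0.70 → 0.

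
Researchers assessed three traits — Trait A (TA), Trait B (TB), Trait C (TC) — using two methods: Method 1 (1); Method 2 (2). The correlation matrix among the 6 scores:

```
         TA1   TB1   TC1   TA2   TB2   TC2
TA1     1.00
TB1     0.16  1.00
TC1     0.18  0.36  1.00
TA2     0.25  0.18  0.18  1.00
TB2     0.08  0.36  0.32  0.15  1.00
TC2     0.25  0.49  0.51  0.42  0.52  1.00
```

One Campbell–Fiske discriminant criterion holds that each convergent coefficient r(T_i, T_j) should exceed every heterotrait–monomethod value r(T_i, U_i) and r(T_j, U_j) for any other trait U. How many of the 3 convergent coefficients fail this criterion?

3

Checking each validity diagonal entry against its comparison values:
TA (methods 1·2): 0.25 vs {0.16, 0.15, 0.18, 0.42} → fail.
TB (methods 1·2): 0.36 vs {0.16, 0.15, 0.36, 0.52} → fail.
TC (methods 1·2): 0.51 vs {0.18, 0.42, 0.36, 0.52} → fail.
3 of 3 fail.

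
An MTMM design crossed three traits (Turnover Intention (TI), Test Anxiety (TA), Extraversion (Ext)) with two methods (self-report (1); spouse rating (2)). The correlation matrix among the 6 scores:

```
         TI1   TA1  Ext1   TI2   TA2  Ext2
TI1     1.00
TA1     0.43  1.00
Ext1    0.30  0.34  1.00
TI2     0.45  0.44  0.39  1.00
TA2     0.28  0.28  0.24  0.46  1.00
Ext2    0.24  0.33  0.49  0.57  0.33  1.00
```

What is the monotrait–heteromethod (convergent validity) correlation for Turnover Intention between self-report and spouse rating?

0.45

Same trait (TI), different methods: r(TI1, TI2) = 0.45.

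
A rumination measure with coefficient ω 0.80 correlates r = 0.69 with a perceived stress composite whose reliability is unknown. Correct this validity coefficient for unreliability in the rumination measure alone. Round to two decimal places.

Single correction: r_c = r_obs / √r_xx = 0.69 / √0.80 = 0.69 / 0.8944 ≈ 0.77.

0.77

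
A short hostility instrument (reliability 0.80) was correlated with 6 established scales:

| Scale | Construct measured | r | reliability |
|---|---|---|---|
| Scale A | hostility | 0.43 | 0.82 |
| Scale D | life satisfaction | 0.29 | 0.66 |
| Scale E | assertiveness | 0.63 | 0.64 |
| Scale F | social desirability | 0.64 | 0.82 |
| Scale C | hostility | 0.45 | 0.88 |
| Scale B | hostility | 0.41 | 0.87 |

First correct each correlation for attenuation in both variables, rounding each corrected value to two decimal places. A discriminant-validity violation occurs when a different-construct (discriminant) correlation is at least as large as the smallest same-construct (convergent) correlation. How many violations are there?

2

Disattenuated r (r / √(r_scale · r_new)):
  Scale A (conv): 0.43 / √(0.82·0.80) = 0.53
  Scale D (disc): 0.29 / √(0.66·0.80) = 0.40
  Scale E (disc): 0.63 / √(0.64·0.80) = 0.88
  Scale F (disc): 0.64 / √(0.82·0.80) = 0.79
  Scale C (conv): 0.45 / √(0.88·0.80) = 0.54
  Scale B (conv): 0.41 / √(0.87·0.80) = 0.49
Smallest convergent = 0.49. Discriminant values: 0.40, 0.88, 0.79; count ≥ 0.49 → 2.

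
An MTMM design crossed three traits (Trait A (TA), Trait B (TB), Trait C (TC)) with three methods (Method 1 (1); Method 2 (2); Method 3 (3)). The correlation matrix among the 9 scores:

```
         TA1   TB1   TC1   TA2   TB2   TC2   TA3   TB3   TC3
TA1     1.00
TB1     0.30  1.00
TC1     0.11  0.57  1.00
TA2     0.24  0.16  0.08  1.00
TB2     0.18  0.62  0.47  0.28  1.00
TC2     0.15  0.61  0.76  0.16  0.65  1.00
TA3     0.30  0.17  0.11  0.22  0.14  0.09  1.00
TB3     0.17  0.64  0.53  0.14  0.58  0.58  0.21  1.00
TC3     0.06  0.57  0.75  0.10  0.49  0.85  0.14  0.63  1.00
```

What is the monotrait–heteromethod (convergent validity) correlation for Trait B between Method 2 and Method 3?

0.58

Same trait (TB), different methods: r(TB2, TB3) = 0.58.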